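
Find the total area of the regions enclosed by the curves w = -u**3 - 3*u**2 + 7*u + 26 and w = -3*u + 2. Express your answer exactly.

407/4

Set the curves equal: -u**3 - 3*u**2 + 7*u + 26 = -3*u + 2, so -u**3 - 3*u**2 + 10*u + 24 = 0, which factors as -(u - 3)*(u + 2)*(u + 4) = 0. The curves meet at u = -4, -2, 3.
On [-4, -2], w = -3*u + 2 is on top; that piece has area ∫[-4,-2] (-(-u**3 - 3*u**2 + 10*u + 24)) du = 8.
On [-2, 3], w = -u**3 - 3*u**2 + 7*u + 26 is on top; that piece has area ∫[-2,3] (-u**3 - 3*u**2 + 10*u + 24) du = 375/4.
Total enclosed area = 8 + 375/4 = 407/4.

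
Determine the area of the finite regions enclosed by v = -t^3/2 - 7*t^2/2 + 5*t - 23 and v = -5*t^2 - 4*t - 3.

Set the curves equal: -t^3/2 - 7*t^2/2 + 5*t - 23 = -5*t^2 - 4*t - 3, so -t^3/2 + 3*t^2/2 + 9*t - 20 = 0, which factors as -(t - 5)*(t - 2)*(t + 4)/2 = 0. The curves meet at t = -4, 2, 5.
On [-4, 2], v = -5*t^2 - 4*t - 3 is on top; that piece has area ∫[-4,2] (-(-t^3/2 + 3*t^2/2 + 9*t - 20)) dt = 108.
On [2, 5], v = -t^3/2 - 7*t^2/2 + 5*t - 23 is on top; that piece has area ∫[2,5] (-t^3/2 + 3*t^2/2 + 9*t - 20) dt = 135/8.
Total enclosed area = 108 + 135/8 = 999/8.

999/8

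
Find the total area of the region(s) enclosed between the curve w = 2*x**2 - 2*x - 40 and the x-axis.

The curve meets the x-axis where 2*x**2 - 2*x - 40 = 0, i.e. 2*(x - 5)*(x + 4) = 0, at x = -4, 5.
On [-4, 5] the curve lies below the axis; ∫[-4,5] (2*x**2 - 2*x - 40) dx = -243, giving area 243.

243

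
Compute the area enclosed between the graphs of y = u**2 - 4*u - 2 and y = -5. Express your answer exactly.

Set the curves equal: u**2 - 4*u - 2 = -5, so u**2 - 4*u + 3 = 0, which factors as (u - 3)*(u - 1) = 0. The curves meet at u = 1, 3.
On [1, 3], y = -5 is on top; that piece has area ∫[1,3] (-(u**2 - 4*u + 3)) du = 4/3.

4/3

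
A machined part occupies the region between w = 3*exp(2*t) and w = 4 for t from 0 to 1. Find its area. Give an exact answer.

-13/2 - 4*log(3) + 8*log(2) + 3*exp(2)/2

The difference (3*exp(2*t)) - (4) = 3*exp(2*t) - 4 changes sign at t = -log(3)/2 + log(2) inside [0, 1], so split the integral there.
∫[0,-log(3)/2 + log(2)] (3*exp(2*t) - 4) dt = log(9/16) + 1/2; the area of that piece is -1/2 + log(16/9).
∫[-log(3)/2 + log(2),1] (3*exp(2*t) - 4) dt = -6 - 2*log(3) + 4*log(2) + 3*exp(2)/2.
Total area = (-1/2 + log(16/9)) + (-6 - 2*log(3) + 4*log(2) + 3*exp(2)/2) = -13/2 - 4*log(3) + 8*log(2) + 3*exp(2)/2.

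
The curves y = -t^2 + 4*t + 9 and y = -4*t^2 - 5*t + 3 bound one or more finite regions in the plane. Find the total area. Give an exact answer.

Set the curves equal: -t^2 + 4*t + 9 = -4*t^2 - 5*t + 3, so 3*t^2 + 9*t + 6 = 0, which factors as 3*(t + 1)*(t + 2) = 0. The curves meet at t = -2, -1.
On [-2, -1], y = -4*t^2 - 5*t + 3 is on top; that piece has area ∫[-2,-1] (-(3*t^2 + 9*t + 6)) dt = 1/2.

1/2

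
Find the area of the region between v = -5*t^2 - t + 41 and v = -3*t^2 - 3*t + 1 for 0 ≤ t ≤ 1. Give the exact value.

On [0, 1], (-5*t^2 - t + 41) - (-3*t^2 - 3*t + 1) = -2*t^2 + 2*t + 40 is ≥ 0 throughout, so the area is a single integral of |-2*t^2 + 2*t + 40|.
∫[0,1] (-2*t^2 + 2*t + 40) dt = 121/3.

121/3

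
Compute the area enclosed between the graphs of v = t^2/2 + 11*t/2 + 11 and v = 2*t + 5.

1/12

Set the curves equal: t^2/2 + 11*t/2 + 11 = 2*t + 5, so t^2/2 + 7*t/2 + 6 = 0, which factors as (t + 3)*(t + 4)/2 = 0. The curves meet at t = -4, -3.
On [-4, -3], v = 2*t + 5 is on top; that piece has area ∫[-4,-3] (-(t^2/2 + 7*t/2 + 6)) dt = 1/12.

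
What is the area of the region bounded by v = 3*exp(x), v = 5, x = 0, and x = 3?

-22 - 10*log(3) + 10*log(5) + 3*exp(3)

The difference (3*exp(x)) - (5) = 3*exp(x) - 5 changes sign at x = log(5/3) inside [0, 3], so split the integral there.
∫[0,log(5/3)] (3*exp(x) - 5) dx = log(243/3125) + 2; the area of that piece is -2 + log(3125/243).
∫[log(5/3),3] (3*exp(x) - 5) dx = -20 - 5*log(3) + 5*log(5) + 3*exp(3).
Total area = (-2 + log(3125/243)) + (-20 - 5*log(3) + 5*log(5) + 3*exp(3)) = -22 - 10*log(3) + 10*log(5) + 3*exp(3).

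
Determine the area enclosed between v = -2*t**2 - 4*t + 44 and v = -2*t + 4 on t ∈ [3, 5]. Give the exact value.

18

The difference (-2*t**2 - 4*t + 44) - (-2*t + 4) = -2*t**2 - 2*t + 40 changes sign at t = 4 inside [3, 5], so split the integral there.
∫[3,4] (-2*t**2 - 2*t + 40) dt = 25/3.
∫[4,5] (-2*t**2 - 2*t + 40) dt = -29/3; the area of that piece is 29/3.
Total area = 25/3 + 29/3 = 18.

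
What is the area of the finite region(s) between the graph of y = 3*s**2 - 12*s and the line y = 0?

The curve meets the s-axis where 3*s**2 - 12*s = 0, i.e. 3*s*(s - 4) = 0, at s = 0, 4.
On [0, 4] the curve lies below the axis; ∫[0,4] (3*s**2 - 12*s) ds = -32, giving area 32.

32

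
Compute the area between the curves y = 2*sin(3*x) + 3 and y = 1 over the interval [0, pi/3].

On [0, pi/3], (2*sin(3*x) + 3) - (1) = 2*sin(3*x) + 2 is ≥ 0 throughout, so the area is a single integral of |2*sin(3*x) + 2|.
∫[0,pi/3] (2*sin(3*x) + 2) dx = 4/3 + 2*pi/3.

4/3 + 2*pi/3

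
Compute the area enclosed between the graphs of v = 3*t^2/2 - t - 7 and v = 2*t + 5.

Set the curves equal: 3*t^2/2 - t - 7 = 2*t + 5, so 3*t^2/2 - 3*t - 12 = 0, which factors as 3*(t - 4)*(t + 2)/2 = 0. The curves meet at t = -2, 4.
On [-2, 4], v = 2*t + 5 is on top; that piece has area ∫[-2,4] (-(3*t^2/2 - 3*t - 12)) dt = 54.

54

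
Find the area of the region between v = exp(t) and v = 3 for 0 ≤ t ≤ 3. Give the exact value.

The difference (exp(t)) - (3) = exp(t) - 3 changes sign at t = log(3) inside [0, 3], so split the integral there.
∫[0,log(3)] (exp(t) - 3) dt = 2 - log(27); the area of that piece is -2 + log(27).
∫[log(3),3] (exp(t) - 3) dt = -12 + 3*log(3) + exp(3).
Total area = (-2 + log(27)) + (-12 + 3*log(3) + exp(3)) = -14 + 6*log(3) + exp(3).

-14 + 6*log(3) + exp(3)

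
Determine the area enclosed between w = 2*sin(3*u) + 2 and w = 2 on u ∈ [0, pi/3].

4/3

On [0, pi/3], (2*sin(3*u) + 2) - (2) = 2*sin(3*u) is ≥ 0 throughout, so the area is a single integral of |2*sin(3*u)|.
∫[0,pi/3] (2*sin(3*u)) du = 4/3.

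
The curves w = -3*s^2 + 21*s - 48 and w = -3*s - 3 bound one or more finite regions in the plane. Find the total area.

Set the curves equal: -3*s^2 + 21*s - 48 = -3*s - 3, so -3*s^2 + 24*s - 45 = 0, which factors as -3*(s - 5)*(s - 3) = 0. The curves meet at s = 3, 5.
On [3, 5], w = -3*s^2 + 21*s - 48 is on top; that piece has area ∫[3,5] (-3*s^2 + 24*s - 45) ds = 4.

4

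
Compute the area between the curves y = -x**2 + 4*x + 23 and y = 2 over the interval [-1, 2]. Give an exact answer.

66

On [-1, 2], (-x**2 + 4*x + 23) - (2) = -x**2 + 4*x + 21 is ≥ 0 throughout, so the area is a single integral of |-x**2 + 4*x + 21|.
∫[-1,2] (-x**2 + 4*x + 21) dx = 66.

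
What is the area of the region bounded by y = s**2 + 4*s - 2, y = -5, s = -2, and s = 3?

The difference (s**2 + 4*s - 2) - (-5) = s**2 + 4*s + 3 changes sign at s = -1 inside [-2, 3], so split the integral there.
∫[-2,-1] (s**2 + 4*s + 3) ds = -2/3; the area of that piece is 2/3.
∫[-1,3] (s**2 + 4*s + 3) ds = 112/3.
Total area = 2/3 + 112/3 = 38.

38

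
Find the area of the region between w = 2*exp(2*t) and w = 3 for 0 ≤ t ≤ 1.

-5 - 7*log(2)/2 + log(6)/2 + 5*log(3)/2 + exp(2)

The difference (2*exp(2*t)) - (3) = 2*exp(2*t) - 3 changes sign at t = -log(2)/2 + log(3)/2 inside [0, 1], so split the integral there.
∫[0,-log(2)/2 + log(3)/2] (2*exp(2*t) - 3) dt = log(2*sqrt(6)/9) + 1/2; the area of that piece is -1/2 + log(3*sqrt(6)/4).
∫[-log(2)/2 + log(3)/2,1] (2*exp(2*t) - 3) dt = -9/2 - 3*log(2)/2 + 3*log(3)/2 + exp(2).
Total area = (-1/2 + log(3*sqrt(6)/4)) + (-9/2 - 3*log(2)/2 + 3*log(3)/2 + exp(2)) = -5 - 7*log(2)/2 + log(6)/2 + 5*log(3)/2 + exp(2).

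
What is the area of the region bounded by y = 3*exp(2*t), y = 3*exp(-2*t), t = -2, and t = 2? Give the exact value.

-6 + 3*exp(-4) + 3*exp(4)

The difference (3*exp(2*t)) - (3*exp(-2*t)) = 3*exp(2*t) - 3*exp(-2*t) changes sign at t = 0 inside [-2, 2], so split the integral there.
∫[-2,0] (3*exp(2*t) - 3*exp(-2*t)) dt = -3*exp(4)/2 - 3*exp(-4)/2 + 3; the area of that piece is -3 + 3*exp(-4)/2 + 3*exp(4)/2.
∫[0,2] (3*exp(2*t) - 3*exp(-2*t)) dt = -3 + 3*exp(-4)/2 + 3*exp(4)/2.
Total area = (-3 + 3*exp(-4)/2 + 3*exp(4)/2) + (-3 + 3*exp(-4)/2 + 3*exp(4)/2) = -6 + 3*exp(-4) + 3*exp(4).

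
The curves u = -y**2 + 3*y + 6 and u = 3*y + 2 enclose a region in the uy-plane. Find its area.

Both boundary curves give u as a function of y, so integrate with respect to y. Setting them equal: -y**2 + 4 = 0, i.e. -(y - 2)*(y + 2) = 0, so they meet at y = -2, 2.
For y in [-2, 2], u = -y**2 + 3*y + 6 is on the right; area = ∫[-2,2] (-y**2 + 4) dy = 32/3.

32/3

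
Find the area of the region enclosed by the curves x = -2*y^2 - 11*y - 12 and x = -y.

Both boundary curves give x as a function of y, so integrate with respect to y. Setting them equal: -2*y^2 - 10*y - 12 = 0, i.e. -2*(y + 2)*(y + 3) = 0, so they meet at y = -3, -2.
For y in [-3, -2], x = -2*y^2 - 11*y - 12 is on the right; area = ∫[-3,-2] (-2*y^2 - 10*y - 12) dy = 1/3.

1/3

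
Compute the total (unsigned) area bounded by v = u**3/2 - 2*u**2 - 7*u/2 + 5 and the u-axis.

The curve meets the u-axis where u**3/2 - 2*u**2 - 7*u/2 + 5 = 0, i.e. (u - 5)*(u - 1)*(u + 2)/2 = 0, at u = -2, 1, 5.
On [-2, 1] the curve lies above the axis; ∫[-2,1] (u**3/2 - 2*u**2 - 7*u/2 + 5) du = 99/8, giving area 99/8.
On [1, 5] the curve lies below the axis; ∫[1,5] (u**3/2 - 2*u**2 - 7*u/2 + 5) du = -80/3, giving area 80/3.
Total area = 99/8 + 80/3 = 937/24.

937/24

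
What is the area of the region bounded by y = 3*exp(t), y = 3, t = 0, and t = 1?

-6 + 3*exp(1)

On [0, 1], (3*exp(t)) - (3) = 3*exp(t) - 3 is ≥ 0 throughout, so the area is a single integral of |3*exp(t) - 3|.
∫[0,1] (3*exp(t) - 3) dt = -6 + 3*exp(1).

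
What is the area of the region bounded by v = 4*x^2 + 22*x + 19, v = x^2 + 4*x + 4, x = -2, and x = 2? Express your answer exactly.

The difference (4*x^2 + 22*x + 19) - (x^2 + 4*x + 4) = 3*x^2 + 18*x + 15 changes sign at x = -1 inside [-2, 2], so split the integral there.
∫[-2,-1] (3*x^2 + 18*x + 15) dx = -5; the area of that piece is 5.
∫[-1,2] (3*x^2 + 18*x + 15) dx = 81.
Total area = 5 + 81 = 86.

86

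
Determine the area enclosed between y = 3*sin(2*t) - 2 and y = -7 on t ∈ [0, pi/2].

On [0, pi/2], (3*sin(2*t) - 2) - (-7) = 3*sin(2*t) + 5 is ≥ 0 throughout, so the area is a single integral of |3*sin(2*t) + 5|.
∫[0,pi/2] (3*sin(2*t) + 5) dt = 3 + 5*pi/2.

3 + 5*pi/2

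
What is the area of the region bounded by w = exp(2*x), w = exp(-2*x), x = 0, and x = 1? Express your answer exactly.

-1 + exp(-2)/2 + exp(2)/2

On [0, 1], (exp(2*x)) - (exp(-2*x)) = exp(2*x) - exp(-2*x) is ≥ 0 throughout, so the area is a single integral of |exp(2*x) - exp(-2*x)|.
∫[0,1] (exp(2*x) - exp(-2*x)) dx = -1 + exp(-2)/2 + exp(2)/2.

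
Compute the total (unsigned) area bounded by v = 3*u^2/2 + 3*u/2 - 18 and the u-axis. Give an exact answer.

The curve meets the u-axis where 3*u^2/2 + 3*u/2 - 18 = 0, i.e. 3*(u - 3)*(u + 4)/2 = 0, at u = -4, 3.
On [-4, 3] the curve lies below the axis; ∫[-4,3] (3*u^2/2 + 3*u/2 - 18) du = -343/4, giving area 343/4.

343/4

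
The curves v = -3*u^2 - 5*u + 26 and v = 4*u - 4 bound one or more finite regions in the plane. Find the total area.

Set the curves equal: -3*u^2 - 5*u + 26 = 4*u - 4, so -3*u^2 - 9*u + 30 = 0, which factors as -3*(u - 2)*(u + 5) = 0. The curves meet at u = -5, 2.
On [-5, 2], v = -3*u^2 - 5*u + 26 is on top; that piece has area ∫[-5,2] (-3*u^2 - 9*u + 30) du = 343/2.

343/2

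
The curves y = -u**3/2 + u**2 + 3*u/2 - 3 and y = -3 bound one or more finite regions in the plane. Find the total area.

71/12

Set the curves equal: -u**3/2 + u**2 + 3*u/2 - 3 = -3, so -u**3/2 + u**2 + 3*u/2 = 0, which factors as -u*(u - 3)*(u + 1)/2 = 0. The curves meet at u = -1, 0, 3.
On [-1, 0], y = -3 is on top; that piece has area ∫[-1,0] (-(-u**3/2 + u**2 + 3*u/2)) du = 7/24.
On [0, 3], y = -u**3/2 + u**2 + 3*u/2 - 3 is on top; that piece has area ∫[0,3] (-u**3/2 + u**2 + 3*u/2) du = 45/8.
Total enclosed area = 7/24 + 45/8 = 71/12.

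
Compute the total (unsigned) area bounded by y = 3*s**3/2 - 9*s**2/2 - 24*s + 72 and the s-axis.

The curve meets the s-axis where 3*s**3/2 - 9*s**2/2 - 24*s + 72 = 0, i.e. 3*(s - 4)*(s - 3)*(s + 4)/2 = 0, at s = -4, 3, 4.
On [-4, 3] the curve lies above the axis; ∫[-4,3] (3*s**3/2 - 9*s**2/2 - 24*s + 72) ds = 3087/8, giving area 3087/8.
On [3, 4] the curve lies below the axis; ∫[3,4] (3*s**3/2 - 9*s**2/2 - 24*s + 72) ds = -15/8, giving area 15/8.
Total area = 3087/8 + 15/8 = 1551/4.

1551/4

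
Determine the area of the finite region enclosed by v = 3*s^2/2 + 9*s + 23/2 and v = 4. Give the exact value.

16

Set the curves equal: 3*s^2/2 + 9*s + 23/2 = 4, so 3*s^2/2 + 9*s + 15/2 = 0, which factors as 3*(s + 1)*(s + 5)/2 = 0. The curves meet at s = -5, -1.
On [-5, -1], v = 4 is on top; that piece has area ∫[-5,-1] (-(3*s^2/2 + 9*s + 15/2)) ds = 16.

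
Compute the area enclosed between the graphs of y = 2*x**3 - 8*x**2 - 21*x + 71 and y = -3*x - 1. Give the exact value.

Set the curves equal: 2*x**3 - 8*x**2 - 21*x + 71 = -3*x - 1, so 2*x**3 - 8*x**2 - 18*x + 72 = 0, which factors as 2*(x - 4)*(x - 3)*(x + 3) = 0. The curves meet at x = -3, 3, 4.
On [-3, 3], y = 2*x**3 - 8*x**2 - 21*x + 71 is on top; that piece has area ∫[-3,3] (2*x**3 - 8*x**2 - 18*x + 72) dx = 288.
On [3, 4], y = -3*x - 1 is on top; that piece has area ∫[3,4] (-(2*x**3 - 8*x**2 - 18*x + 72)) dx = 13/6.
Total enclosed area = 288 + 13/6 = 1741/6.

1741/6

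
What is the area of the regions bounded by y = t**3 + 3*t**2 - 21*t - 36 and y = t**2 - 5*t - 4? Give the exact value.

568/3

Set the curves equal: t**3 + 3*t**2 - 21*t - 36 = t**2 - 5*t - 4, so t**3 + 2*t**2 - 16*t - 32 = 0, which factors as (t - 4)*(t + 2)*(t + 4) = 0. The curves meet at t = -4, -2, 4.
On [-4, -2], y = t**3 + 3*t**2 - 21*t - 36 is on top; that piece has area ∫[-4,-2] (t**3 + 2*t**2 - 16*t - 32) dt = 28/3.
On [-2, 4], y = t**2 - 5*t - 4 is on top; that piece has area ∫[-2,4] (-(t**3 + 2*t**2 - 16*t - 32)) dt = 180.
Total enclosed area = 28/3 + 180 = 568/3.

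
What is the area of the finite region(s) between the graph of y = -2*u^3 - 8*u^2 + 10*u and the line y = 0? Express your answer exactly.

443/3

The curve meets the u-axis where -2*u^3 - 8*u^2 + 10*u = 0, i.e. -2*u*(u - 1)*(u + 5) = 0, at u = -5, 0, 1.
On [-5, 0] the curve lies below the axis; ∫[-5,0] (-2*u^3 - 8*u^2 + 10*u) du = -875/6, giving area 875/6.
On [0, 1] the curve lies above the axis; ∫[0,1] (-2*u^3 - 8*u^2 + 10*u) du = 11/6, giving area 11/6.
Total area = 875/6 + 11/6 = 443/3.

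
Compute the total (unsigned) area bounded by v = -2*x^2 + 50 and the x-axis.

The curve meets the x-axis where -2*x^2 + 50 = 0, i.e. -2*(x - 5)*(x + 5) = 0, at x = -5, 5.
On [-5, 5] the curve lies above the axis; ∫[-5,5] (-2*x^2 + 50) dx = 1000/3, giving area 1000/3.

1000/3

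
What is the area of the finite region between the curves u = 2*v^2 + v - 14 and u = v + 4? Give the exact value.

Both boundary curves give u as a function of v, so integrate with respect to v. Setting them equal: 2*v^2 - 18 = 0, i.e. 2*(v - 3)*(v + 3) = 0, so they meet at v = -3, 3.
For v in [-3, 3], u = 2*v^2 + v - 14 is on the left; area = ∫[-3,3] (-(2*v^2 - 18)) dv = 72.

72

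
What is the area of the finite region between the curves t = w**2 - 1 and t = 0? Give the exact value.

4/3

Both boundary curves give t as a function of w, so integrate with respect to w. Setting them equal: w**2 - 1 = 0, i.e. (w - 1)*(w + 1) = 0, so they meet at w = -1, 1.
For w in [-1, 1], t = w**2 - 1 is on the left; area = ∫[-1,1] (-(w**2 - 1)) dw = 4/3.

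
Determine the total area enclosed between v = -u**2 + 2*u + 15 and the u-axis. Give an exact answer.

The curve meets the u-axis where -u**2 + 2*u + 15 = 0, i.e. -(u - 5)*(u + 3) = 0, at u = -3, 5.
On [-3, 5] the curve lies above the axis; ∫[-3,5] (-u**2 + 2*u + 15) du = 256/3, giving area 256/3.

256/3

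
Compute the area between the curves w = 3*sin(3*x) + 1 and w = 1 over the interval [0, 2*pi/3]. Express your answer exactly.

4

The difference (3*sin(3*x) + 1) - (1) = 3*sin(3*x) changes sign at x = pi/3 inside [0, 2*pi/3], so split the integral there.
∫[0,pi/3] (3*sin(3*x)) dx = 2.
∫[pi/3,2*pi/3] (3*sin(3*x)) dx = -2; the area of that piece is 2.
Total area = 2 + 2 = 4.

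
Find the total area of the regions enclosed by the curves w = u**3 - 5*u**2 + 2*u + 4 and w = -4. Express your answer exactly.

253/12

Set the curves equal: u**3 - 5*u**2 + 2*u + 4 = -4, so u**3 - 5*u**2 + 2*u + 8 = 0, which factors as (u - 4)*(u - 2)*(u + 1) = 0. The curves meet at u = -1, 2, 4.
On [-1, 2], w = u**3 - 5*u**2 + 2*u + 4 is on top; that piece has area ∫[-1,2] (u**3 - 5*u**2 + 2*u + 8) du = 63/4.
On [2, 4], w = -4 is on top; that piece has area ∫[2,4] (-(u**3 - 5*u**2 + 2*u + 8)) du = 16/3.
Total enclosed area = 63/4 + 16/3 = 253/12.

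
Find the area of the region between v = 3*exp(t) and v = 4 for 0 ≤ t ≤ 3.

The difference (3*exp(t)) - (4) = 3*exp(t) - 4 changes sign at t = log(4/3) inside [0, 3], so split the integral there.
∫[0,log(4/3)] (3*exp(t) - 4) dt = log(81/256) + 1; the area of that piece is -1 + log(256/81).
∫[log(4/3),3] (3*exp(t) - 4) dt = -16 - 4*log(3) + 8*log(2) + 3*exp(3).
Total area = (-1 + log(256/81)) + (-16 - 4*log(3) + 8*log(2) + 3*exp(3)) = -17 - 8*log(3) + 16*log(2) + 3*exp(3).

-17 - 8*log(3) + 16*log(2) + 3*exp(3)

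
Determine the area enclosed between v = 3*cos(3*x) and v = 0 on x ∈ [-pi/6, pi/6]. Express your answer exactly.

2

On [-pi/6, pi/6], (3*cos(3*x)) - (0) = 3*cos(3*x) is ≥ 0 throughout, so the area is a single integral of |3*cos(3*x)|.
∫[-pi/6,pi/6] (3*cos(3*x)) dx = 2.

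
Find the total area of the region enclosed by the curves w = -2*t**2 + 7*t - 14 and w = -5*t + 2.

Set the curves equal: -2*t**2 + 7*t - 14 = -5*t + 2, so -2*t**2 + 12*t - 16 = 0, which factors as -2*(t - 4)*(t - 2) = 0. The curves meet at t = 2, 4.
On [2, 4], w = -2*t**2 + 7*t - 14 is on top; that piece has area ∫[2,4] (-2*t**2 + 12*t - 16) dt = 8/3.

8/3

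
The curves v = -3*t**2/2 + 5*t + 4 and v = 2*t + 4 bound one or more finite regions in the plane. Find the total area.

Set the curves equal: -3*t**2/2 + 5*t + 4 = 2*t + 4, so -3*t**2/2 + 3*t = 0, which factors as -3*t*(t - 2)/2 = 0. The curves meet at t = 0, 2.
On [0, 2], v = -3*t**2/2 + 5*t + 4 is on top; that piece has area ∫[0,2] (-3*t**2/2 + 3*t) dt = 2.

2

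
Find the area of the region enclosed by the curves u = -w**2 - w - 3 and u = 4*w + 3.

1/6

Both boundary curves give u as a function of w, so integrate with respect to w. Setting them equal: -w**2 - 5*w - 6 = 0, i.e. -(w + 2)*(w + 3) = 0, so they meet at w = -3, -2.
For w in [-3, -2], u = -w**2 - w - 3 is on the right; area = ∫[-3,-2] (-w**2 - 5*w - 6) dw = 1/6.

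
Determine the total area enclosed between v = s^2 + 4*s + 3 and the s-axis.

The curve meets the s-axis where s^2 + 4*s + 3 = 0, i.e. (s + 1)*(s + 3) = 0, at s = -3, -1.
On [-3, -1] the curve lies below the axis; ∫[-3,-1] (s^2 + 4*s + 3) ds = -4/3, giving area 4/3.

4/3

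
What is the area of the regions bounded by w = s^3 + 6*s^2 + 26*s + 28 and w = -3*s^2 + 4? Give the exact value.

1/2

Set the curves equal: s^3 + 6*s^2 + 26*s + 28 = -3*s^2 + 4, so s^3 + 9*s^2 + 26*s + 24 = 0, which factors as (s + 2)*(s + 3)*(s + 4) = 0. The curves meet at s = -4, -3, -2.
On [-4, -3], w = s^3 + 6*s^2 + 26*s + 28 is on top; that piece has area ∫[-4,-3] (s^3 + 9*s^2 + 26*s + 24) ds = 1/4.
On [-3, -2], w = -3*s^2 + 4 is on top; that piece has area ∫[-3,-2] (-(s^3 + 9*s^2 + 26*s + 24)) ds = 1/4.
Total enclosed area = 1/4 + 1/4 = 1/2.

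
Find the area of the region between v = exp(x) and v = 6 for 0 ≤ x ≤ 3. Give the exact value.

The difference (exp(x)) - (6) = exp(x) - 6 changes sign at x = log(6) inside [0, 3], so split the integral there.
∫[0,log(6)] (exp(x) - 6) dx = 5 - log(46656); the area of that piece is -5 + log(46656).
∫[log(6),3] (exp(x) - 6) dx = -24 + 6*log(6) + exp(3).
Total area = (-5 + log(46656)) + (-24 + 6*log(6) + exp(3)) = -29 + exp(3) + 12*log(6).

-29 + exp(3) + 12*log(6)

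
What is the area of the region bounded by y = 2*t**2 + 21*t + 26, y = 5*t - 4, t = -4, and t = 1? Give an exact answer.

76

The difference (2*t**2 + 21*t + 26) - (5*t - 4) = 2*t**2 + 16*t + 30 changes sign at t = -3 inside [-4, 1], so split the integral there.
∫[-4,-3] (2*t**2 + 16*t + 30) dt = -4/3; the area of that piece is 4/3.
∫[-3,1] (2*t**2 + 16*t + 30) dt = 224/3.
Total area = 4/3 + 224/3 = 76.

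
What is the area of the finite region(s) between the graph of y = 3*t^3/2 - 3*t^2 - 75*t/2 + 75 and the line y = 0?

2459/4

The curve meets the t-axis where 3*t^3/2 - 3*t^2 - 75*t/2 + 75 = 0, i.e. 3*(t - 5)*(t - 2)*(t + 5)/2 = 0, at t = -5, 2, 5.
On [-5, 2] the curve lies above the axis; ∫[-5,2] (3*t^3/2 - 3*t^2 - 75*t/2 + 75) dt = 4459/8, giving area 4459/8.
On [2, 5] the curve lies below the axis; ∫[2,5] (3*t^3/2 - 3*t^2 - 75*t/2 + 75) dt = -459/8, giving area 459/8.
Total area = 4459/8 + 459/8 = 2459/4.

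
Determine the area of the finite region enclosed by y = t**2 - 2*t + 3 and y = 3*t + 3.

Set the curves equal: t**2 - 2*t + 3 = 3*t + 3, so t**2 - 5*t = 0, which factors as t*(t - 5) = 0. The curves meet at t = 0, 5.
On [0, 5], y = 3*t + 3 is on top; that piece has area ∫[0,5] (-(t**2 - 5*t)) dt = 125/6.

125/6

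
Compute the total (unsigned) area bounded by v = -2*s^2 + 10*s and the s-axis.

The curve meets the s-axis where -2*s^2 + 10*s = 0, i.e. -2*s*(s - 5) = 0, at s = 0, 5.
On [0, 5] the curve lies above the axis; ∫[0,5] (-2*s^2 + 10*s) ds = 125/3, giving area 125/3.

125/3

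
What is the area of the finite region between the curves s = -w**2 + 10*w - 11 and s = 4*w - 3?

Both boundary curves give s as a function of w, so integrate with respect to w. Setting them equal: -w**2 + 6*w - 8 = 0, i.e. -(w - 4)*(w - 2) = 0, so they meet at w = 2, 4.
For w in [2, 4], s = -w**2 + 10*w - 11 is on the right; area = ∫[2,4] (-w**2 + 6*w - 8) dw = 4/3.

4/3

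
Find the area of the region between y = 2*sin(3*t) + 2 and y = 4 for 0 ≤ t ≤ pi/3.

-4/3 + 2*pi/3

On [0, pi/3], (2*sin(3*t) + 2) - (4) = 2*sin(3*t) - 2 is ≤ 0 throughout, so the area is a single integral of |2*sin(3*t) - 2|.
∫[0,pi/3] (2*sin(3*t) - 2) dt = 4/3 - 2*pi/3; the area of that piece is -4/3 + 2*pi/3.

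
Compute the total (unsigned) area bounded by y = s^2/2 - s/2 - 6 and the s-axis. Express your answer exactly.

The curve meets the s-axis where s^2/2 - s/2 - 6 = 0, i.e. (s - 4)*(s + 3)/2 = 0, at s = -3, 4.
On [-3, 4] the curve lies below the axis; ∫[-3,4] (s^2/2 - s/2 - 6) ds = -343/12, giving area 343/12.

343/12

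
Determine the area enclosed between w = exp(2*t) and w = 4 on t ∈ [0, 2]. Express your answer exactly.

-23/2 + 8*log(2) + exp(4)/2

The difference (exp(2*t)) - (4) = exp(2*t) - 4 changes sign at t = log(2) inside [0, 2], so split the integral there.
∫[0,log(2)] (exp(2*t) - 4) dt = 3/2 - log(16); the area of that piece is -3/2 + log(16).
∫[log(2),2] (exp(2*t) - 4) dt = -10 + 4*log(2) + exp(4)/2.
Total area = (-3/2 + log(16)) + (-10 + 4*log(2) + exp(4)/2) = -23/2 + 8*log(2) + exp(4)/2.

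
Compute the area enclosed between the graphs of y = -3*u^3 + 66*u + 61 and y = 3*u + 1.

2997/4

Set the curves equal: -3*u^3 + 66*u + 61 = 3*u + 1, so -3*u^3 + 63*u + 60 = 0, which factors as -3*(u - 5)*(u + 1)*(u + 4) = 0. The curves meet at u = -4, -1, 5.
On [-4, -1], y = 3*u + 1 is on top; that piece has area ∫[-4,-1] (-(-3*u^3 + 63*u + 60)) du = 405/4.
On [-1, 5], y = -3*u^3 + 66*u + 61 is on top; that piece has area ∫[-1,5] (-3*u^3 + 63*u + 60) du = 648.
Total enclosed area = 405/4 + 648 = 2997/4.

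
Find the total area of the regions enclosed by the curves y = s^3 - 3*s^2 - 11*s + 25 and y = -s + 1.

407/4

Set the curves equal: s^3 - 3*s^2 - 11*s + 25 = -s + 1, so s^3 - 3*s^2 - 10*s + 24 = 0, which factors as (s - 4)*(s - 2)*(s + 3) = 0. The curves meet at s = -3, 2, 4.
On [-3, 2], y = s^3 - 3*s^2 - 11*s + 25 is on top; that piece has area ∫[-3,2] (s^3 - 3*s^2 - 10*s + 24) ds = 375/4.
On [2, 4], y = -s + 1 is on top; that piece has area ∫[2,4] (-(s^3 - 3*s^2 - 10*s + 24)) ds = 8.
Total enclosed area = 375/4 + 8 = 407/4.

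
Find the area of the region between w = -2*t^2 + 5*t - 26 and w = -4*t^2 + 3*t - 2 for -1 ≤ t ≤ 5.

308/3

The difference (-2*t^2 + 5*t - 26) - (-4*t^2 + 3*t - 2) = 2*t^2 + 2*t - 24 changes sign at t = 3 inside [-1, 5], so split the integral there.
∫[-1,3] (2*t^2 + 2*t - 24) dt = -208/3; the area of that piece is 208/3.
∫[3,5] (2*t^2 + 2*t - 24) dt = 100/3.
Total area = 208/3 + 100/3 = 308/3.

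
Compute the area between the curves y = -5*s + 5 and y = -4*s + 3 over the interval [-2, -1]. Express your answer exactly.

7/2

On [-2, -1], (-5*s + 5) - (-4*s + 3) = -s + 2 is ≥ 0 throughout, so the area is a single integral of |-s + 2|.
∫[-2,-1] (-s + 2) ds = 7/2.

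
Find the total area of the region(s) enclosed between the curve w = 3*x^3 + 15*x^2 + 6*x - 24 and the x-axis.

The curve meets the x-axis where 3*x^3 + 15*x^2 + 6*x - 24 = 0, i.e. 3*(x - 1)*(x + 2)*(x + 4) = 0, at x = -4, -2, 1.
On [-4, -2] the curve lies above the axis; ∫[-4,-2] (3*x^3 + 15*x^2 + 6*x - 24) dx = 16, giving area 16.
On [-2, 1] the curve lies below the axis; ∫[-2,1] (3*x^3 + 15*x^2 + 6*x - 24) dx = -189/4, giving area 189/4.
Total area = 16 + 189/4 = 253/4.

253/4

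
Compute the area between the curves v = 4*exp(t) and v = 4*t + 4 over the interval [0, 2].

-20 + 4*exp(2)

On [0, 2], (4*exp(t)) - (4*t + 4) = -4*t + 4*exp(t) - 4 is ≥ 0 throughout, so the area is a single integral of |-4*t + 4*exp(t) - 4|.
∫[0,2] (-4*t + 4*exp(t) - 4) dt = -20 + 4*exp(2).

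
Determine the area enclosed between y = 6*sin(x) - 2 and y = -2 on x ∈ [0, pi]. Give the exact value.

12

On [0, pi], (6*sin(x) - 2) - (-2) = 6*sin(x) is ≥ 0 throughout, so the area is a single integral of |6*sin(x)|.
∫[0,pi] (6*sin(x)) dx = 12.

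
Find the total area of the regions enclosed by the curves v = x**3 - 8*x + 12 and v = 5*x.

Set the curves equal: x**3 - 8*x + 12 = 5*x, so x**3 - 13*x + 12 = 0, which factors as (x - 3)*(x - 1)*(x + 4) = 0. The curves meet at x = -4, 1, 3.
On [-4, 1], v = x**3 - 8*x + 12 is on top; that piece has area ∫[-4,1] (x**3 - 13*x + 12) dx = 375/4.
On [1, 3], v = 5*x is on top; that piece has area ∫[1,3] (-(x**3 - 13*x + 12)) dx = 8.
Total enclosed area = 375/4 + 8 = 407/4.

407/4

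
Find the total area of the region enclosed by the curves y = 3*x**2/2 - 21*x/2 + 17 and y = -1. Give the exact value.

1/4

Set the curves equal: 3*x**2/2 - 21*x/2 + 17 = -1, so 3*x**2/2 - 21*x/2 + 18 = 0, which factors as 3*(x - 4)*(x - 3)/2 = 0. The curves meet at x = 3, 4.
On [3, 4], y = -1 is on top; that piece has area ∫[3,4] (-(3*x**2/2 - 21*x/2 + 18)) dx = 1/4.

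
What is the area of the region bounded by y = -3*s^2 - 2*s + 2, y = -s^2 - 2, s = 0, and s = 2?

6

The difference (-3*s^2 - 2*s + 2) - (-s^2 - 2) = -2*s^2 - 2*s + 4 changes sign at s = 1 inside [0, 2], so split the integral there.
∫[0,1] (-2*s^2 - 2*s + 4) ds = 7/3.
∫[1,2] (-2*s^2 - 2*s + 4) ds = -11/3; the area of that piece is 11/3.
Total area = 7/3 + 11/3 = 6.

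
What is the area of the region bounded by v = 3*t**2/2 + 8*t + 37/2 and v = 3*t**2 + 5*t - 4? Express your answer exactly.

128

Set the curves equal: 3*t**2/2 + 8*t + 37/2 = 3*t**2 + 5*t - 4, so -3*t**2/2 + 3*t + 45/2 = 0, which factors as -3*(t - 5)*(t + 3)/2 = 0. The curves meet at t = -3, 5.
On [-3, 5], v = 3*t**2/2 + 8*t + 37/2 is on top; that piece has area ∫[-3,5] (-3*t**2/2 + 3*t + 45/2) dt = 128.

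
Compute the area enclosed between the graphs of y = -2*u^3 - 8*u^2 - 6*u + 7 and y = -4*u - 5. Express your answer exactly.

71/3

Set the curves equal: -2*u^3 - 8*u^2 - 6*u + 7 = -4*u - 5, so -2*u^3 - 8*u^2 - 2*u + 12 = 0, which factors as -2*(u - 1)*(u + 2)*(u + 3) = 0. The curves meet at u = -3, -2, 1.
On [-3, -2], y = -4*u - 5 is on top; that piece has area ∫[-3,-2] (-(-2*u^3 - 8*u^2 - 2*u + 12)) du = 7/6.
On [-2, 1], y = -2*u^3 - 8*u^2 - 6*u + 7 is on top; that piece has area ∫[-2,1] (-2*u^3 - 8*u^2 - 2*u + 12) du = 45/2.
Total enclosed area = 7/6 + 45/2 = 71/3.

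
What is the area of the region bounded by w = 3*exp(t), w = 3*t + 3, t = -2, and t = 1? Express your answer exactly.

-9/2 - 3*exp(-2) + 3*exp(1)

On [-2, 1], (3*exp(t)) - (3*t + 3) = -3*t + 3*exp(t) - 3 is ≥ 0 throughout, so the area is a single integral of |-3*t + 3*exp(t) - 3|.
∫[-2,1] (-3*t + 3*exp(t) - 3) dt = -9/2 - 3*exp(-2) + 3*exp(1).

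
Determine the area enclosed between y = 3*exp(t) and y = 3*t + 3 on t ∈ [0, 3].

-51/2 + 3*exp(3)

On [0, 3], (3*exp(t)) - (3*t + 3) = -3*t + 3*exp(t) - 3 is ≥ 0 throughout, so the area is a single integral of |-3*t + 3*exp(t) - 3|.
∫[0,3] (-3*t + 3*exp(t) - 3) dt = -51/2 + 3*exp(3).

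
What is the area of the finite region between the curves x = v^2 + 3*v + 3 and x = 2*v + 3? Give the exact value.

Both boundary curves give x as a function of v, so integrate with respect to v. Setting them equal: v^2 + v = 0, i.e. v*(v + 1) = 0, so they meet at v = -1, 0.
For v in [-1, 0], x = v^2 + 3*v + 3 is on the left; area = ∫[-1,0] (-(v^2 + v)) dv = 1/6.

1/6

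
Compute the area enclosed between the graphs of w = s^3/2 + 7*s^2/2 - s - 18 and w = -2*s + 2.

1741/24

Set the curves equal: s^3/2 + 7*s^2/2 - s - 18 = -2*s + 2, so s^3/2 + 7*s^2/2 + s - 20 = 0, which factors as (s - 2)*(s + 4)*(s + 5)/2 = 0. The curves meet at s = -5, -4, 2.
On [-5, -4], w = s^3/2 + 7*s^2/2 - s - 18 is on top; that piece has area ∫[-5,-4] (s^3/2 + 7*s^2/2 + s - 20) ds = 13/24.
On [-4, 2], w = -2*s + 2 is on top; that piece has area ∫[-4,2] (-(s^3/2 + 7*s^2/2 + s - 20)) ds = 72.
Total enclosed area = 13/24 + 72 = 1741/24.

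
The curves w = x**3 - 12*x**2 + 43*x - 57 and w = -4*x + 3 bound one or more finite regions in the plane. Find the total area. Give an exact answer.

1/2

Set the curves equal: x**3 - 12*x**2 + 43*x - 57 = -4*x + 3, so x**3 - 12*x**2 + 47*x - 60 = 0, which factors as (x - 5)*(x - 4)*(x - 3) = 0. The curves meet at x = 3, 4, 5.
On [3, 4], w = x**3 - 12*x**2 + 43*x - 57 is on top; that piece has area ∫[3,4] (x**3 - 12*x**2 + 47*x - 60) dx = 1/4.
On [4, 5], w = -4*x + 3 is on top; that piece has area ∫[4,5] (-(x**3 - 12*x**2 + 47*x - 60)) dx = 1/4.
Total enclosed area = 1/4 + 1/4 = 1/2.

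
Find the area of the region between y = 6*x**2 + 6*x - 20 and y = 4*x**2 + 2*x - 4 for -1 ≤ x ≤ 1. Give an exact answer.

On [-1, 1], (6*x**2 + 6*x - 20) - (4*x**2 + 2*x - 4) = 2*x**2 + 4*x - 16 is ≤ 0 throughout, so the area is a single integral of |2*x**2 + 4*x - 16|.
∫[-1,1] (2*x**2 + 4*x - 16) dx = -92/3; the area of that piece is 92/3.

92/3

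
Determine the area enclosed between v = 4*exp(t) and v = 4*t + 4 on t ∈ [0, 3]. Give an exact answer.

-34 + 4*exp(3)

On [0, 3], (4*exp(t)) - (4*t + 4) = -4*t + 4*exp(t) - 4 is ≥ 0 throughout, so the area is a single integral of |-4*t + 4*exp(t) - 4|.
∫[0,3] (-4*t + 4*exp(t) - 4) dt = -34 + 4*exp(3).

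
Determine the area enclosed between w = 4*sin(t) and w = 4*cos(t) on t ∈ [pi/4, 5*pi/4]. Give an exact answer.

8*sqrt(2)

On [pi/4, 5*pi/4], (4*sin(t)) - (4*cos(t)) = 4*sin(t) - 4*cos(t) is ≥ 0 throughout, so the area is a single integral of |4*sin(t) - 4*cos(t)|.
∫[pi/4,5*pi/4] (4*sin(t) - 4*cos(t)) dt = 8*sqrt(2).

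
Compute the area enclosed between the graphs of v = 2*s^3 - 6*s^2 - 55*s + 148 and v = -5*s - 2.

1048

Set the curves equal: 2*s^3 - 6*s^2 - 55*s + 148 = -5*s - 2, so 2*s^3 - 6*s^2 - 50*s + 150 = 0, which factors as 2*(s - 5)*(s - 3)*(s + 5) = 0. The curves meet at s = -5, 3, 5.
On [-5, 3], v = 2*s^3 - 6*s^2 - 55*s + 148 is on top; that piece has area ∫[-5,3] (2*s^3 - 6*s^2 - 50*s + 150) ds = 1024.
On [3, 5], v = -5*s - 2 is on top; that piece has area ∫[3,5] (-(2*s^3 - 6*s^2 - 50*s + 150)) ds = 24.
Total enclosed area = 1024 + 24 = 1048.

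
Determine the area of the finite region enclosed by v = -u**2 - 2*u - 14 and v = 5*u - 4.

Set the curves equal: -u**2 - 2*u - 14 = 5*u - 4, so -u**2 - 7*u - 10 = 0, which factors as -(u + 2)*(u + 5) = 0. The curves meet at u = -5, -2.
On [-5, -2], v = -u**2 - 2*u - 14 is on top; that piece has area ∫[-5,-2] (-u**2 - 7*u - 10) du = 9/2.

9/2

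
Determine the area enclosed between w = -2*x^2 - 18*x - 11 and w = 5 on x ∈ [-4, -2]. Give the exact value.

116/3

On [-4, -2], (-2*x^2 - 18*x - 11) - (5) = -2*x^2 - 18*x - 16 is ≥ 0 throughout, so the area is a single integral of |-2*x^2 - 18*x - 16|.
∫[-4,-2] (-2*x^2 - 18*x - 16) dx = 116/3.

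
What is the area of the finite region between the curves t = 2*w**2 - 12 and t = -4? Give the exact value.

Both boundary curves give t as a function of w, so integrate with respect to w. Setting them equal: 2*w**2 - 8 = 0, i.e. 2*(w - 2)*(w + 2) = 0, so they meet at w = -2, 2.
For w in [-2, 2], t = 2*w**2 - 12 is on the left; area = ∫[-2,2] (-(2*w**2 - 8)) dw = 64/3.

64/3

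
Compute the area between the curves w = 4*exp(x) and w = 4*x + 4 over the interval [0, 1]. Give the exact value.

On [0, 1], (4*exp(x)) - (4*x + 4) = -4*x + 4*exp(x) - 4 is ≥ 0 throughout, so the area is a single integral of |-4*x + 4*exp(x) - 4|.
∫[0,1] (-4*x + 4*exp(x) - 4) dx = -10 + 4*exp(1).

-10 + 4*exp(1)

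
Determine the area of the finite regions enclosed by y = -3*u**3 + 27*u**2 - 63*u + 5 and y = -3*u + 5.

Set the curves equal: -3*u**3 + 27*u**2 - 63*u + 5 = -3*u + 5, so -3*u**3 + 27*u**2 - 60*u = 0, which factors as -3*u*(u - 5)*(u - 4) = 0. The curves meet at u = 0, 4, 5.
On [0, 4], y = -3*u + 5 is on top; that piece has area ∫[0,4] (-(-3*u**3 + 27*u**2 - 60*u)) du = 96.
On [4, 5], y = -3*u**3 + 27*u**2 - 63*u + 5 is on top; that piece has area ∫[4,5] (-3*u**3 + 27*u**2 - 60*u) du = 9/4.
Total enclosed area = 96 + 9/4 = 393/4.

393/4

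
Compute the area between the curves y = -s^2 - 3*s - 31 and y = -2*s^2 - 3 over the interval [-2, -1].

127/6

On [-2, -1], (-s^2 - 3*s - 31) - (-2*s^2 - 3) = s^2 - 3*s - 28 is ≤ 0 throughout, so the area is a single integral of |s^2 - 3*s - 28|.
∫[-2,-1] (s^2 - 3*s - 28) ds = -127/6; the area of that piece is 127/6.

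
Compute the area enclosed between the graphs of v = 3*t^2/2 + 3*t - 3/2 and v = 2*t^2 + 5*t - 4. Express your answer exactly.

Set the curves equal: 3*t^2/2 + 3*t - 3/2 = 2*t^2 + 5*t - 4, so -t^2/2 - 2*t + 5/2 = 0, which factors as -(t - 1)*(t + 5)/2 = 0. The curves meet at t = -5, 1.
On [-5, 1], v = 3*t^2/2 + 3*t - 3/2 is on top; that piece has area ∫[-5,1] (-t^2/2 - 2*t + 5/2) dt = 18.

18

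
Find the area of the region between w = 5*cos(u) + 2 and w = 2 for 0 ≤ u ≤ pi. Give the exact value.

The difference (5*cos(u) + 2) - (2) = 5*cos(u) changes sign at u = pi/2 inside [0, pi], so split the integral there.
∫[0,pi/2] (5*cos(u)) du = 5.
∫[pi/2,pi] (5*cos(u)) du = -5; the area of that piece is 5.
Total area = 5 + 5 = 10.

10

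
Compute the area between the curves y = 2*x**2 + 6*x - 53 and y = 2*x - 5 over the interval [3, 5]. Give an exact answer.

20

The difference (2*x**2 + 6*x - 53) - (2*x - 5) = 2*x**2 + 4*x - 48 changes sign at x = 4 inside [3, 5], so split the integral there.
∫[3,4] (2*x**2 + 4*x - 48) dx = -28/3; the area of that piece is 28/3.
∫[4,5] (2*x**2 + 4*x - 48) dx = 32/3.
Total area = 28/3 + 32/3 = 20.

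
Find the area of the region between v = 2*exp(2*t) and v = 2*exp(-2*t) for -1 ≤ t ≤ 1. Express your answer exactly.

-4 + 2*exp(-2) + 2*exp(2)

The difference (2*exp(2*t)) - (2*exp(-2*t)) = 2*exp(2*t) - 2*exp(-2*t) changes sign at t = 0 inside [-1, 1], so split the integral there.
∫[-1,0] (2*exp(2*t) - 2*exp(-2*t)) dt = -exp(2) - exp(-2) + 2; the area of that piece is -2 + exp(-2) + exp(2).
∫[0,1] (2*exp(2*t) - 2*exp(-2*t)) dt = -2 + exp(-2) + exp(2).
Total area = (-2 + exp(-2) + exp(2)) + (-2 + exp(-2) + exp(2)) = -4 + 2*exp(-2) + 2*exp(2).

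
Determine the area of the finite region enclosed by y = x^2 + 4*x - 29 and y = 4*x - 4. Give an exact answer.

Set the curves equal: x^2 + 4*x - 29 = 4*x - 4, so x^2 - 25 = 0, which factors as (x - 5)*(x + 5) = 0. The curves meet at x = -5, 5.
On [-5, 5], y = 4*x - 4 is on top; that piece has area ∫[-5,5] (-(x^2 - 25)) dx = 500/3.

500/3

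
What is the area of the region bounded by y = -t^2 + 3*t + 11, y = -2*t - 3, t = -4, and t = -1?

149/6

The difference (-t^2 + 3*t + 11) - (-2*t - 3) = -t^2 + 5*t + 14 changes sign at t = -2 inside [-4, -1], so split the integral there.
∫[-4,-2] (-t^2 + 5*t + 14) dt = -62/3; the area of that piece is 62/3.
∫[-2,-1] (-t^2 + 5*t + 14) dt = 25/6.
Total area = 62/3 + 25/6 = 149/6.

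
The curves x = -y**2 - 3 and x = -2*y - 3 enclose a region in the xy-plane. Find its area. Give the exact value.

Both boundary curves give x as a function of y, so integrate with respect to y. Setting them equal: -y**2 + 2*y = 0, i.e. -y*(y - 2) = 0, so they meet at y = 0, 2.
For y in [0, 2], x = -y**2 - 3 is on the right; area = ∫[0,2] (-y**2 + 2*y) dy = 4/3.

4/3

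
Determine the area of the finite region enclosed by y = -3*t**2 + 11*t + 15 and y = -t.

108

Set the curves equal: -3*t**2 + 11*t + 15 = -t, so -3*t**2 + 12*t + 15 = 0, which factors as -3*(t - 5)*(t + 1) = 0. The curves meet at t = -1, 5.
On [-1, 5], y = -3*t**2 + 11*t + 15 is on top; that piece has area ∫[-1,5] (-3*t**2 + 12*t + 15) dt = 108.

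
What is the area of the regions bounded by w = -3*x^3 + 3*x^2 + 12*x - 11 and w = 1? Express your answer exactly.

Set the curves equal: -3*x^3 + 3*x^2 + 12*x - 11 = 1, so -3*x^3 + 3*x^2 + 12*x - 12 = 0, which factors as -3*(x - 2)*(x - 1)*(x + 2) = 0. The curves meet at x = -2, 1, 2.
On [-2, 1], w = 1 is on top; that piece has area ∫[-2,1] (-(-3*x^3 + 3*x^2 + 12*x - 12)) dx = 135/4.
On [1, 2], w = -3*x^3 + 3*x^2 + 12*x - 11 is on top; that piece has area ∫[1,2] (-3*x^3 + 3*x^2 + 12*x - 12) dx = 7/4.
Total enclosed area = 135/4 + 7/4 = 71/2.

71/2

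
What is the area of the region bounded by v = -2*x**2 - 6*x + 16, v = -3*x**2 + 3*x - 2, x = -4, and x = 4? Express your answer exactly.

The difference (-2*x**2 - 6*x + 16) - (-3*x**2 + 3*x - 2) = x**2 - 9*x + 18 changes sign at x = 3 inside [-4, 4], so split the integral there.
∫[-4,3] (x**2 - 9*x + 18) dx = 1127/6.
∫[3,4] (x**2 - 9*x + 18) dx = -7/6; the area of that piece is 7/6.
Total area = 1127/6 + 7/6 = 189.

189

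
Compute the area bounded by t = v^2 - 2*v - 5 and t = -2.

Both boundary curves give t as a function of v, so integrate with respect to v. Setting them equal: v^2 - 2*v - 3 = 0, i.e. (v - 3)*(v + 1) = 0, so they meet at v = -1, 3.
For v in [-1, 3], t = v^2 - 2*v - 5 is on the left; area = ∫[-1,3] (-(v^2 - 2*v - 3)) dv = 32/3.

32/3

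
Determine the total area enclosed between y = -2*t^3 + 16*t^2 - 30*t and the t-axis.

253/6

The curve meets the t-axis where -2*t^3 + 16*t^2 - 30*t = 0, i.e. -2*t*(t - 5)*(t - 3) = 0, at t = 0, 3, 5.
On [0, 3] the curve lies below the axis; ∫[0,3] (-2*t^3 + 16*t^2 - 30*t) dt = -63/2, giving area 63/2.
On [3, 5] the curve lies above the axis; ∫[3,5] (-2*t^3 + 16*t^2 - 30*t) dt = 32/3, giving area 32/3.
Total area = 63/2 + 32/3 = 253/6.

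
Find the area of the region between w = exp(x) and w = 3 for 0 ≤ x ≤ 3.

-14 + 6*log(3) + exp(3)

The difference (exp(x)) - (3) = exp(x) - 3 changes sign at x = log(3) inside [0, 3], so split the integral there.
∫[0,log(3)] (exp(x) - 3) dx = 2 - log(27); the area of that piece is -2 + log(27).
∫[log(3),3] (exp(x) - 3) dx = -12 + 3*log(3) + exp(3).
Total area = (-2 + log(27)) + (-12 + 3*log(3) + exp(3)) = -14 + 6*log(3) + exp(3).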